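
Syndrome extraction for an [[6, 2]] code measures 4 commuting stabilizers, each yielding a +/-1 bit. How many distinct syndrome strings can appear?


Each stabilizer generator gives a binary (+1 or -1) measurement outcome.
With 4 independent generators:
Total syndromes = 2^4
= 16

16


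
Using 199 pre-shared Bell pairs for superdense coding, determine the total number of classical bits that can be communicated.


Superdense coding allows 2 classical bits per shared entangled pair.
199 pair(s) -> 2 * 199 = 398 classical bits

398


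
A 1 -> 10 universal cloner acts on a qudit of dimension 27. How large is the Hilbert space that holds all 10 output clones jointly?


Output space = H^(tensor 10) where dim(H) = 27
dim = 27^10
= 729 (after 2 factors)
= 19683 (after 3 factors)
= 531441 (after 4 factors)
= 14348907 (after 5 factors)
= 387420489 (after 6 factors)
= 10460353203 (after 7 factors)
= 282429536481 (after 8 factors)
= 7625597484987 (after 9 factors)
= 205891132094649 (after 10 factors)
= 205891132094649

205891132094649


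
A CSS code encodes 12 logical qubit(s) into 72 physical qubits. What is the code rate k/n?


Code rate R = k/n
= 12/72
= 0.1667

0.1667


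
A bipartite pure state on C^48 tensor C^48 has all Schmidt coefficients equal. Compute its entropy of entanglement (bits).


For a maximally entangled state in d x d:
S = log2(d) = log2(48)
= 5.5850

5.5850


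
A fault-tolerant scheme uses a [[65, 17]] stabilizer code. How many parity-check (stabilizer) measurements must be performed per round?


For an [[n,k]] stabilizer code:
Number of stabilizer generators = n - k
= 65 - 17
= 48

48


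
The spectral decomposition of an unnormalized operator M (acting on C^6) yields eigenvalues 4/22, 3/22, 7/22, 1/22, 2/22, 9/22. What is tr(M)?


tr(M) = sum of eigenvalues
= 4/22 + 3/22 + 7/22 + 1/22 + 2/22 + 9/22
= 26/22
= 1.1818

1.1818


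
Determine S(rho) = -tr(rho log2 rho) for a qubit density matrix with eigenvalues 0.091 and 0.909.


S = -p*log2(p) - (1-p)*log2(1-p)
p = 0.0910, 1-p = 0.9090
= -0.0910 * log2(0.0910) - 0.9090 * log2(0.9090)
= -(-0.3147) - (-0.1251)
= 0.4398

0.4398


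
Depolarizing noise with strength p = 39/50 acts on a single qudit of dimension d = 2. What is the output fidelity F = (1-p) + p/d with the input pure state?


F = (1-p) + p/d
= (1 - 0.7800) + 0.7800/2
= 0.2200 + 0.3900
= 0.6100

0.6100


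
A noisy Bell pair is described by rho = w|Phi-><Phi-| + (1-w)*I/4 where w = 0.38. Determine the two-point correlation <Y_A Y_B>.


|Phi-> = (|00> - |11>)/sqrt(2)
For the pure Bell state, <Y_A Y_B> = +1 (Bell-state Pauli correlator).
The maximally-mixed part I/4 has tr(I/4 * P tensor P) = 0 for any traceless Pauli P.
So <Y_A Y_B>_rho = w * (+1) + (1 - w) * 0
= 0.38 * (+1)
= 0.3800

0.3800


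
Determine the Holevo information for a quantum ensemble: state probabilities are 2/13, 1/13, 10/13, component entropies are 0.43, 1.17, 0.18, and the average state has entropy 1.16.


chi = S(rho) - sum_i p_i * S(rho_i)
Weighted entropy = 2/13 * 0.43 + 1/13 * 1.17 + 10/13 * 0.18
= 0.2946
chi = 1.16 - 0.2946
= 0.8654

0.8654


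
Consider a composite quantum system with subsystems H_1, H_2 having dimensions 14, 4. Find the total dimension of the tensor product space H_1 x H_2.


dim(H_1 x H_2) = 14 * 4
= 56

56


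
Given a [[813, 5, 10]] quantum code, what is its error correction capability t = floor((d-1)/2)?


Code parameters: [[813, 5, 10]], distance d = 10.
Number of correctable errors = floor((d-1)/2)
= floor((10 - 1)/2)
= floor(9/2)
= 4

4


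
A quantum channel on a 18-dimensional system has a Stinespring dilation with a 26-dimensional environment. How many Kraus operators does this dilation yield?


Tracing out the environment in an orthonormal basis {|i>_E} gives Kraus operators K_i = <i|_E U |0>_E.
Number of Kraus operators = dim(H_env) = d_env
= 26

26


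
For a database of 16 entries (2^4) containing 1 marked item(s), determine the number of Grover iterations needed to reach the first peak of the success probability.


After j Grover iterations the success probability is P(j) = sin^2((2j+1)*theta), where sin(theta) = sqrt(k/N).
N = 2^4 = 16, k = 1
sin(theta) = sqrt(k/N) = 0.25
theta = arcsin(sqrt(k/N)) = 0.2526802551 rad
P(j) reaches its first maximum when (2j+1)*theta is as close as possible to pi/2, i.e. j = round(pi/(4*theta) - 1/2).
pi/(4*theta) - 1/2 = 2.6083
(For comparison, the common estimate pi/4 * sqrt(N/k) = 3.1416; the exact maximiser is used here.)
Optimal iterations = 3

3


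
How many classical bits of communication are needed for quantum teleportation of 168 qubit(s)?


Quantum teleportation requires 2 classical bits per qubit teleported.
168 qubit(s) -> 2 * 168 = 336 classical bits

336


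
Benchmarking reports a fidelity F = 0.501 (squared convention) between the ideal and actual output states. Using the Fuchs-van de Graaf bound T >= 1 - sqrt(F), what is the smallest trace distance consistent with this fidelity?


Fuchs-van de Graaf (squared-fidelity convention): 1 - sqrt(F) <= T <= sqrt(1 - F).
Lower bound: T >= 1 - sqrt(F)
sqrt(F) = sqrt(0.501) = 0.7078
T >= 1 - 0.7078
T >= 0.2922

0.2922


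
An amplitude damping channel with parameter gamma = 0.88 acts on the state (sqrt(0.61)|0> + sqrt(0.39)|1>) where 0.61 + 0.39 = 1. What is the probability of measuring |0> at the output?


For amplitude damping with parameter gamma on state sqrt(a)|0> + sqrt(b)|1>:
alpha^2 = 0.61, beta^2 = 0.39
P(|0>) = alpha^2 + gamma * beta^2
= 0.61 + 0.88 * 0.39
= 0.61 + 0.3432
= 0.9532

0.9532


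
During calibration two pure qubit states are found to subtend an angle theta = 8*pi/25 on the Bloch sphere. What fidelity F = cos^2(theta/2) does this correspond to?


For states separated by angle theta on Bloch sphere:
F = cos^2(theta/2)
theta = 8*pi/25 = 1.0053
theta/2 = 0.5027
cos(theta/2) = 0.8763
F = 0.7679

0.7679


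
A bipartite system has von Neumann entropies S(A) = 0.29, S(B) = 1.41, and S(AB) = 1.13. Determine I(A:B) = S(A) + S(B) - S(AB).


I(A:B) = S(A) + S(B) - S(AB)
= 0.29 + 1.41 - 1.13
= 0.5700

0.5700


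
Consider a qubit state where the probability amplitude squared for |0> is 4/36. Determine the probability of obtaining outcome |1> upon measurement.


|alpha|^2 = 4/36 = 0.1111
|beta|^2 = 1 - 4/36 = 32/36 = 0.8889
P(|1>) = |beta|^2 = 0.8889

0.8889


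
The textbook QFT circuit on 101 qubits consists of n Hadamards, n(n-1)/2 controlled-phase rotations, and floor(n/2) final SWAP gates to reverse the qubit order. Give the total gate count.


Hadamard gates: 101
Controlled rotations: n*(n-1)/2 = 101*100/2 = 5050
SWAP gates: floor(n/2) = floor(101/2) = 50
Total = 101 + 5050 + 50
= 5201

5201


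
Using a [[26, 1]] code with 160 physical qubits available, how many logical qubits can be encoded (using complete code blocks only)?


Each code block uses 26 physical qubits for 1 logical qubit(s).
Number of complete blocks = floor(160 / 26) = 6
Logical qubits = 6 * 1
= 6

6


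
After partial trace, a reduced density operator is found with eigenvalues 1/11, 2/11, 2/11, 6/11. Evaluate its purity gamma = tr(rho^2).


tr(rho^2) = sum of eigenvalues squared
= (1/11)^2 + (2/11)^2 + (2/11)^2 + (6/11)^2
= (1 + 4 + 4 + 36) / 121
= 45/121
= 0.3719

0.3719


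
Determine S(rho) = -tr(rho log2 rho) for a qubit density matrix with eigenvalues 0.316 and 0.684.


S = -p*log2(p) - (1-p)*log2(1-p)
p = 0.3160, 1-p = 0.6840
= -0.3160 * log2(0.3160) - 0.6840 * log2(0.6840)
= -(-0.5252) - (-0.3748)
= 0.9000

0.9000


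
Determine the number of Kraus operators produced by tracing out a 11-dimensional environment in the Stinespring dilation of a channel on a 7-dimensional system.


Tracing out the environment in an orthonormal basis {|i>_E} gives Kraus operators K_i = <i|_E U |0>_E.
Number of Kraus operators = dim(H_env) = d_env
= 11

11


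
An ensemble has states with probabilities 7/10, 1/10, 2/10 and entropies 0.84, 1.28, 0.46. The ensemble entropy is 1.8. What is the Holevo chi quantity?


chi = S(rho) - sum_i p_i * S(rho_i)
Weighted entropy = 7/10 * 0.84 + 1/10 * 1.28 + 2/10 * 0.46
= 0.8080
chi = 1.8 - 0.8080
= 0.9920

0.9920


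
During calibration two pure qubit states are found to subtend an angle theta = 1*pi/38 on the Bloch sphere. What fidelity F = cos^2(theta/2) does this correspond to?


For states separated by angle theta on Bloch sphere:
F = cos^2(theta/2)
theta = 1*pi/38 = 0.0827
theta/2 = 0.0413
cos(theta/2) = 0.9991
F = 0.9983

0.9983


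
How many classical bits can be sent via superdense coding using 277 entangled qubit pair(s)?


Superdense coding allows 2 classical bits per shared entangled pair.
277 pair(s) -> 2 * 277 = 554 classical bits

554


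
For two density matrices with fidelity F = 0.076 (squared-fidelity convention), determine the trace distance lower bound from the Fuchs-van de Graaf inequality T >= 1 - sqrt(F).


Fuchs-van de Graaf (squared-fidelity convention): 1 - sqrt(F) <= T <= sqrt(1 - F).
Lower bound: T >= 1 - sqrt(F)
sqrt(F) = sqrt(0.076) = 0.2757
T >= 1 - 0.2757
T >= 0.7243

0.7243


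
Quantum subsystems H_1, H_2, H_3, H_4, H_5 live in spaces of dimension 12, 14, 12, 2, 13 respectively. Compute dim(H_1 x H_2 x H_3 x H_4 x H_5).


dim(H_1 x H_2 x H_3 x H_4 x H_5) = 12 * 14 * 12 * 2 * 13
= 168 * 12 * 2 * 13
= 2016 * 2 * 13
= 4032 * 13
= 52416

52416


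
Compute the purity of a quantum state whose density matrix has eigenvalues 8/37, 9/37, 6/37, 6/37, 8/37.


tr(rho^2) = sum of eigenvalues squared
= (8/37)^2 + (9/37)^2 + (6/37)^2 + (6/37)^2 + (8/37)^2
= (64 + 81 + 36 + 36 + 64) / 1369
= 281/1369
= 0.2053

0.2053


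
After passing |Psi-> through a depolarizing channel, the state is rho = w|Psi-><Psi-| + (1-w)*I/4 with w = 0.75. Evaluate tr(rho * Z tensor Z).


|Psi-> = (|01> - |10>)/sqrt(2)
For the pure Bell state, <Z_A Z_B> = -1 (Bell-state Pauli correlator).
The maximally-mixed part I/4 has tr(I/4 * P tensor P) = 0 for any traceless Pauli P.
So <Z_A Z_B>_rho = w * (-1) + (1 - w) * 0
= 0.75 * (-1)
= -0.7500

-0.7500


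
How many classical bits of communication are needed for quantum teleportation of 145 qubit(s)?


Quantum teleportation requires 2 classical bits per qubit teleported.
145 qubit(s) -> 2 * 145 = 290 classical bits

290


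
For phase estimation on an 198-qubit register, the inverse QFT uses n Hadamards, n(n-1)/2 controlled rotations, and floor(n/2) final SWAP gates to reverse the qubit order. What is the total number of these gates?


Hadamard gates: 198
Controlled rotations: n*(n-1)/2 = 198*197/2 = 19503
SWAP gates: floor(n/2) = floor(198/2) = 99
Total = 198 + 19503 + 99
= 19800

19800


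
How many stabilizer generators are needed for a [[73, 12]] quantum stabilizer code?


For an [[n,k]] stabilizer code:
Number of stabilizer generators = n - k
= 73 - 12
= 61

61


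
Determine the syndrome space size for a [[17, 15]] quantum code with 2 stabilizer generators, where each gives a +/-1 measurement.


Each stabilizer generator gives a binary (+1 or -1) measurement outcome.
With 2 independent generators:
Total syndromes = 2^2
= 4

4


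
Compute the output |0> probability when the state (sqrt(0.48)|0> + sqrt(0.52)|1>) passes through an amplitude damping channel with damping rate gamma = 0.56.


For amplitude damping with parameter gamma on state sqrt(a)|0> + sqrt(b)|1>:
alpha^2 = 0.48, beta^2 = 0.52
P(|0>) = alpha^2 + gamma * beta^2
= 0.48 + 0.56 * 0.52
= 0.48 + 0.2912
= 0.7712

0.7712


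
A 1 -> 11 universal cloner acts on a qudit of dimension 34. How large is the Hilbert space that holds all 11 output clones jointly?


Output space = H^(tensor 11) where dim(H) = 34
dim = 34^11
= 1156 (after 2 factors)
= 39304 (after 3 factors)
= 1336336 (after 4 factors)
= 45435424 (after 5 factors)
= 1544804416 (after 6 factors)
= 52523350144 (after 7 factors)
= 1785793904896 (after 8 factors)
= 60716992766464 (after 9 factors)
= 2064377754059776 (after 10 factors)
= 70188843638032384 (after 11 factors)
= 70188843638032384

70188843638032384


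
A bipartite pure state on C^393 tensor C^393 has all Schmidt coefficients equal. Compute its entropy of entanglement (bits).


For a maximally entangled state in d x d:
S = log2(d) = log2(393)
= 8.6184

8.6184


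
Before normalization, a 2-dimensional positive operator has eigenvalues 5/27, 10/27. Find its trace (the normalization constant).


tr(M) = sum of eigenvalues
= 5/27 + 10/27
= 15/27
= 0.5556

0.5556


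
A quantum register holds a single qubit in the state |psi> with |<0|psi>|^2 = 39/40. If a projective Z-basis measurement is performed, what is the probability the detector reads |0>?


|alpha|^2 = 39/40 = 0.9750
|beta|^2 = 1 - 39/40 = 1/40 = 0.0250
P(|0>) = |alpha|^2 = 0.9750

0.9750


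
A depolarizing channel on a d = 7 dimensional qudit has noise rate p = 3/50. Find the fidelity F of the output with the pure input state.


F = (1-p) + p/d
= (1 - 0.0600) + 0.0600/7
= 0.9400 + 0.0086
= 0.9486

0.9486


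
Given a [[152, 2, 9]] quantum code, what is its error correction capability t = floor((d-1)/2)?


Code parameters: [[152, 2, 9]], distance d = 9.
Number of correctable errors = floor((d-1)/2)
= floor((9 - 1)/2)
= floor(8/2)
= 4

4


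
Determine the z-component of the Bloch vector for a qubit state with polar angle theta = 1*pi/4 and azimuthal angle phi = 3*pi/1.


theta = 0.7854, phi = 9.4248
r_z = cos(theta) = 0.7071

0.7071


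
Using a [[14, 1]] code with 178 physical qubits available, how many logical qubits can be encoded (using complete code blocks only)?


Each code block uses 14 physical qubits for 1 logical qubit(s).
Number of complete blocks = floor(178 / 14) = 12
Logical qubits = 12 * 1
= 12

12


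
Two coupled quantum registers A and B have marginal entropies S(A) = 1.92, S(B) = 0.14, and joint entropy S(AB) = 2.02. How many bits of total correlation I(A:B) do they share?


I(A:B) = S(A) + S(B) - S(AB)
= 1.92 + 0.14 - 2.02
= 0.0400

0.0400


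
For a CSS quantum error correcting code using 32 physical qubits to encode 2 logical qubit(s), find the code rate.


Code rate R = k/n
= 2/32
= 0.0625

0.0625


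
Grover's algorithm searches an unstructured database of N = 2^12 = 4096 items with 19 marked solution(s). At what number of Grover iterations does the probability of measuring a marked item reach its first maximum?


After j Grover iterations the success probability is P(j) = sin^2((2j+1)*theta), where sin(theta) = sqrt(k/N).
N = 2^12 = 4096, k = 19
sin(theta) = sqrt(k/N) = 0.06810779599
theta = arcsin(sqrt(k/N)) = 0.06816056116 rad
P(j) reaches its first maximum when (2j+1)*theta is as close as possible to pi/2, i.e. j = round(pi/(4*theta) - 1/2).
pi/(4*theta) - 1/2 = 11.0228
(For comparison, the common estimate pi/4 * sqrt(N/k) = 11.5317; the exact maximiser is used here.)
Optimal iterations = 11

11


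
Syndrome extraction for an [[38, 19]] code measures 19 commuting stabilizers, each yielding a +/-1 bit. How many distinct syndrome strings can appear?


Each stabilizer generator gives a binary (+1 or -1) measurement outcome.
With 19 independent generators:
Total syndromes = 2^19
= 524288

524288


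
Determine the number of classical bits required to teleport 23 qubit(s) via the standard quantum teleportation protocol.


Quantum teleportation requires 2 classical bits per qubit teleported.
23 qubit(s) -> 2 * 23 = 46 classical bits

46


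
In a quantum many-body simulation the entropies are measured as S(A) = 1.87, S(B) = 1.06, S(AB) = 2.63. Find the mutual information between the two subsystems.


I(A:B) = S(A) + S(B) - S(AB)
= 1.87 + 1.06 - 2.63
= 0.3000

0.3000


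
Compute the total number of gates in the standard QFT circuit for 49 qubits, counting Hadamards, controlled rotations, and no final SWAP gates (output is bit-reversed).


Hadamard gates: 49
Controlled rotations: n*(n-1)/2 = 49*48/2 = 1176
SWAP gates: 0 (omitted)
Total = 49 + 1176
= 1225

1225


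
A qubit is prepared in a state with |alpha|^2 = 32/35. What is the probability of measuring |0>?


|alpha|^2 = 32/35 = 0.9143
|beta|^2 = 1 - 32/35 = 3/35 = 0.0857
P(|0>) = |alpha|^2 = 0.9143

0.9143


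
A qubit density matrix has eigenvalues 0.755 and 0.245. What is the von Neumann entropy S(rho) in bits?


S = -p*log2(p) - (1-p)*log2(1-p)
p = 0.7550, 1-p = 0.2450
= -0.7550 * log2(0.7550) - 0.2450 * log2(0.2450)
= -(-0.3061) - (-0.4971)
= 0.8033

0.8033


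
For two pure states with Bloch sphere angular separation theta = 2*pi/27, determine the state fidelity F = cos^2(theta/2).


For states separated by angle theta on Bloch sphere:
F = cos^2(theta/2)
theta = 2*pi/27 = 0.2327
theta/2 = 0.1164
cos(theta/2) = 0.9932
F = 0.9865

0.9865


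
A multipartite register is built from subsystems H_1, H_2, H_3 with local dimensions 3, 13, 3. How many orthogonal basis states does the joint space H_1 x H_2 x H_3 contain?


dim(H_1 x H_2 x H_3) = 3 * 13 * 3
= 39 * 3
= 117

117


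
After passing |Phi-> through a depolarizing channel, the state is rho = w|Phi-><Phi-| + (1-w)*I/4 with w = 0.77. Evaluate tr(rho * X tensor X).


|Phi-> = (|00> - |11>)/sqrt(2)
For the pure Bell state, <X_A X_B> = -1 (Bell-state Pauli correlator).
The maximally-mixed part I/4 has tr(I/4 * P tensor P) = 0 for any traceless Pauli P.
So <X_A X_B>_rho = w * (-1) + (1 - w) * 0
= 0.77 * (-1)
= -0.7700

-0.7700


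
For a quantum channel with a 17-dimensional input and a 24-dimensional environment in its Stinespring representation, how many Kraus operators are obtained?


Tracing out the environment in an orthonormal basis {|i>_E} gives Kraus operators K_i = <i|_E U |0>_E.
Number of Kraus operators = dim(H_env) = d_env
= 24

24


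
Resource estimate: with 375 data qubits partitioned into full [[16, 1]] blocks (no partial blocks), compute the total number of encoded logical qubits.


Each code block uses 16 physical qubits for 1 logical qubit(s).
Number of complete blocks = floor(375 / 16) = 23
Logical qubits = 23 * 1
= 23

23


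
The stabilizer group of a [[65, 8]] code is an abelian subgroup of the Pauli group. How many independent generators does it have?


For an [[n,k]] stabilizer code:
Number of stabilizer generators = n - k
= 65 - 8
= 57

57


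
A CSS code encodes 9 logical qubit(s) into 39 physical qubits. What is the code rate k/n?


Code rate R = k/n
= 9/39
= 0.2308

0.2308


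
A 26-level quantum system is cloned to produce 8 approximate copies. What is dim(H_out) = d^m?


Output space = H^(tensor 8) where dim(H) = 26
dim = 26^8
= 676 (after 2 factors)
= 17576 (after 3 factors)
= 456976 (after 4 factors)
= 11881376 (after 5 factors)
= 308915776 (after 6 factors)
= 8031810176 (after 7 factors)
= 208827064576 (after 8 factors)
= 208827064576

208827064576


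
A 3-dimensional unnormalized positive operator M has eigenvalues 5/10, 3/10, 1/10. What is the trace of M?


tr(M) = sum of eigenvalues
= 5/10 + 3/10 + 1/10
= 9/10
= 0.9000

0.9000


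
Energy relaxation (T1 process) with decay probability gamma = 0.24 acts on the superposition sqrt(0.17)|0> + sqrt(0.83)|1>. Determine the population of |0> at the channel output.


For amplitude damping with parameter gamma on state sqrt(a)|0> + sqrt(b)|1>:
alpha^2 = 0.17, beta^2 = 0.83
P(|0>) = alpha^2 + gamma * beta^2
= 0.17 + 0.24 * 0.83
= 0.17 + 0.1992
= 0.3692

0.3692


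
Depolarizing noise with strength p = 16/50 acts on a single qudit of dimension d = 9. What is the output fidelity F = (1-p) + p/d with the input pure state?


F = (1-p) + p/d
= (1 - 0.3200) + 0.3200/9
= 0.6800 + 0.0356
= 0.7156

0.7156


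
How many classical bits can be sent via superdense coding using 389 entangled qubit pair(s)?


Superdense coding allows 2 classical bits per shared entangled pair.
389 pair(s) -> 2 * 389 = 778 classical bits

778


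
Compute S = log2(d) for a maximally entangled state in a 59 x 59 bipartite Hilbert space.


For a maximally entangled state in d x d:
S = log2(d) = log2(59)
= 5.8826

5.8826


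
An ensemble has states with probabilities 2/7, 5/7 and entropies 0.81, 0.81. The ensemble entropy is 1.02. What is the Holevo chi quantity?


chi = S(rho) - sum_i p_i * S(rho_i)
Weighted entropy = 2/7 * 0.81 + 5/7 * 0.81
= 0.8100
chi = 1.02 - 0.8100
= 0.2100

0.2100


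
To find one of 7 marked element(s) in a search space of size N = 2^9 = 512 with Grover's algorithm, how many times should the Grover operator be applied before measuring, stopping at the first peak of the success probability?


After j Grover iterations the success probability is P(j) = sin^2((2j+1)*theta), where sin(theta) = sqrt(k/N).
N = 2^9 = 512, k = 7
sin(theta) = sqrt(k/N) = 0.1169267933
theta = arcsin(sqrt(k/N)) = 0.1171948808 rad
P(j) reaches its first maximum when (2j+1)*theta is as close as possible to pi/2, i.e. j = round(pi/(4*theta) - 1/2).
pi/(4*theta) - 1/2 = 6.2016
(For comparison, the common estimate pi/4 * sqrt(N/k) = 6.7170; the exact maximiser is used here.)
Optimal iterations = 6

6


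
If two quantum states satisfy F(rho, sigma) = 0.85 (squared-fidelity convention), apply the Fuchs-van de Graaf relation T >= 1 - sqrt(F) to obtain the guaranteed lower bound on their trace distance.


Fuchs-van de Graaf (squared-fidelity convention): 1 - sqrt(F) <= T <= sqrt(1 - F).
Lower bound: T >= 1 - sqrt(F)
sqrt(F) = sqrt(0.85) = 0.9220
T >= 1 - 0.9220
T >= 0.0780

0.0780


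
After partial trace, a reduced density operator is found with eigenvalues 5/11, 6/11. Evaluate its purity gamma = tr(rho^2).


tr(rho^2) = sum of eigenvalues squared
= (5/11)^2 + (6/11)^2
= (25 + 36) / 121
= 61/121
= 0.5041

0.5041


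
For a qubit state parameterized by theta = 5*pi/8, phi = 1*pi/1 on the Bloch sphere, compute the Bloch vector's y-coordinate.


theta = 1.9635, phi = 3.1416
r_y = sin(theta)*sin(phi) = 0.9239 * 0.0000
r_y = 0.0000

0.0000


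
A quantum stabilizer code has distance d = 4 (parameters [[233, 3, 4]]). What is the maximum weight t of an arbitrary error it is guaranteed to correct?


Code parameters: [[233, 3, 4]], distance d = 4.
Number of correctable errors = floor((d-1)/2)
= floor((4 - 1)/2)
= floor(3/2)
= 1

1


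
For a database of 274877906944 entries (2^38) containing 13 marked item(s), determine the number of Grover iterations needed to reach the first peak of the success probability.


After j Grover iterations the success probability is P(j) = sin^2((2j+1)*theta), where sin(theta) = sqrt(k/N).
N = 2^38 = 274877906944, k = 13
sin(theta) = sqrt(k/N) = 6.877043296e-06
theta = arcsin(sqrt(k/N)) = 6.877043296e-06 rad
P(j) reaches its first maximum when (2j+1)*theta is as close as possible to pi/2, i.e. j = round(pi/(4*theta) - 1/2).
pi/(4*theta) - 1/2 = 114205.2901
(For comparison, the common estimate pi/4 * sqrt(N/k) = 114205.7901; the exact maximiser is used here.)
Optimal iterations = 114205

114205


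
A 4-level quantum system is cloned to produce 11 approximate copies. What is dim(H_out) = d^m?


Output space = H^(tensor 11) where dim(H) = 4
dim = 4^11
= 16 (after 2 factors)
= 64 (after 3 factors)
= 256 (after 4 factors)
= 1024 (after 5 factors)
= 4096 (after 6 factors)
= 16384 (after 7 factors)
= 65536 (after 8 factors)
= 262144 (after 9 factors)
= 1048576 (after 10 factors)
= 4194304 (after 11 factors)
= 4194304

4194304


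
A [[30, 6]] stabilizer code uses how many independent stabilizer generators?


For an [[n,k]] stabilizer code:
Number of stabilizer generators = n - k
= 30 - 6
= 24

24


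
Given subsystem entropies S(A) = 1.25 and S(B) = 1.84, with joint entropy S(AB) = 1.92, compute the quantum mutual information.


I(A:B) = S(A) + S(B) - S(AB)
= 1.25 + 1.84 - 1.92
= 1.1700

1.1700


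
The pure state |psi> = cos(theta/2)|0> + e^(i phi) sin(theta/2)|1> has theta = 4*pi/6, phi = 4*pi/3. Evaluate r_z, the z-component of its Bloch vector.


theta = 2.0944, phi = 4.1888
r_z = cos(theta) = -0.5000

-0.5000


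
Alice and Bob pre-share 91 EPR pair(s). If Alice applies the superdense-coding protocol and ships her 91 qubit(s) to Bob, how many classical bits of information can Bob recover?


Superdense coding allows 2 classical bits per shared entangled pair.
91 pair(s) -> 2 * 91 = 182 classical bits

182


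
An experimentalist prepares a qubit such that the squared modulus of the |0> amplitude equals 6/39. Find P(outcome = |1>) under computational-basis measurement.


|alpha|^2 = 6/39 = 0.1538
|beta|^2 = 1 - 6/39 = 33/39 = 0.8462
P(|1>) = |beta|^2 = 0.8462

0.8462


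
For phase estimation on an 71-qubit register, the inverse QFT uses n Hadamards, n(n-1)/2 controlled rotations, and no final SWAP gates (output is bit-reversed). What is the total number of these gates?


Hadamard gates: 71
Controlled rotations: n*(n-1)/2 = 71*70/2 = 2485
SWAP gates: 0 (omitted)
Total = 71 + 2485
= 2556

2556


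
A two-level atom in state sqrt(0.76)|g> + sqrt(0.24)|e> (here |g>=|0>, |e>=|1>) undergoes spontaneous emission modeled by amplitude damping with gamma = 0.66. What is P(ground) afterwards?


For amplitude damping with parameter gamma on state sqrt(a)|0> + sqrt(b)|1>:
alpha^2 = 0.76, beta^2 = 0.24
P(|0>) = alpha^2 + gamma * beta^2
= 0.76 + 0.66 * 0.24
= 0.76 + 0.1584
= 0.9184

0.9184


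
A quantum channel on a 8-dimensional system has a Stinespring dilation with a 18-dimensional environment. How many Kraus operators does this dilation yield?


Tracing out the environment in an orthonormal basis {|i>_E} gives Kraus operators K_i = <i|_E U |0>_E.
Number of Kraus operators = dim(H_env) = d_env
= 18

18


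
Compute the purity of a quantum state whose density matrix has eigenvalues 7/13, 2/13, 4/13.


tr(rho^2) = sum of eigenvalues squared
= (7/13)^2 + (2/13)^2 + (4/13)^2
= (49 + 4 + 16) / 169
= 69/169
= 0.4083

0.4083


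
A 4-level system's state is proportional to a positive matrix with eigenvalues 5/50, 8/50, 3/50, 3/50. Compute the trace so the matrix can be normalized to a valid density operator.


tr(M) = sum of eigenvalues
= 5/50 + 8/50 + 3/50 + 3/50
= 19/50
= 0.3800

0.3800


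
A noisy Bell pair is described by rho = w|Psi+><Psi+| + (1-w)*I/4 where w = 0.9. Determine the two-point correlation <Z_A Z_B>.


|Psi+> = (|01> + |10>)/sqrt(2)
For the pure Bell state, <Z_A Z_B> = -1 (Bell-state Pauli correlator).
The maximally-mixed part I/4 has tr(I/4 * P tensor P) = 0 for any traceless Pauli P.
So <Z_A Z_B>_rho = w * (-1) + (1 - w) * 0
= 0.9 * (-1)
= -0.9000

-0.9000


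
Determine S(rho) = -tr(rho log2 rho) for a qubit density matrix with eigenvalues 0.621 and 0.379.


S = -p*log2(p) - (1-p)*log2(1-p)
p = 0.6210, 1-p = 0.3790
= -0.6210 * log2(0.6210) - 0.3790 * log2(0.3790)
= -(-0.4268) - (-0.5305)
= 0.9573

0.9573


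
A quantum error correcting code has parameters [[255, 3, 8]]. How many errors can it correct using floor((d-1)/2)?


Code parameters: [[255, 3, 8]], distance d = 8.
Number of correctable errors = floor((d-1)/2)
= floor((8 - 1)/2)
= floor(7/2)
= 3

3


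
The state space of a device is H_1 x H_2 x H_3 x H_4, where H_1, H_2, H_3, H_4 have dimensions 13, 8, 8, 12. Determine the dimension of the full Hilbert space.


dim(H_1 x H_2 x H_3 x H_4) = 13 * 8 * 8 * 12
= 104 * 8 * 12
= 832 * 12
= 9984

9984


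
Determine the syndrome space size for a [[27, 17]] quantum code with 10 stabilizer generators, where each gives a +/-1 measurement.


Each stabilizer generator gives a binary (+1 or -1) measurement outcome.
With 10 independent generators:
Total syndromes = 2^10
= 1024

1024


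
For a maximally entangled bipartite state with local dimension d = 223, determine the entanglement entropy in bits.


For a maximally entangled state in d x d:
S = log2(d) = log2(223)
= 7.8009

7.8009


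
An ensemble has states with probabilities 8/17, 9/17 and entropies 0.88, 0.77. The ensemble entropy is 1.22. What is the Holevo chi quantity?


chi = S(rho) - sum_i p_i * S(rho_i)
Weighted entropy = 8/17 * 0.88 + 9/17 * 0.77
= 0.8218
chi = 1.22 - 0.8218
= 0.3982

0.3982


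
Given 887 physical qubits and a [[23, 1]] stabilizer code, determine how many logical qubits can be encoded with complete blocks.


Each code block uses 23 physical qubits for 1 logical qubit(s).
Number of complete blocks = floor(887 / 23) = 38
Logical qubits = 38 * 1
= 38

38


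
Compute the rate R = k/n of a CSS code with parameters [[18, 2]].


Code rate R = k/n
= 2/18
= 0.1111

0.1111


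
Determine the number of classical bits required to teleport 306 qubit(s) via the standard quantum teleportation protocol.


Quantum teleportation requires 2 classical bits per qubit teleported.
306 qubit(s) -> 2 * 306 = 612 classical bits

612


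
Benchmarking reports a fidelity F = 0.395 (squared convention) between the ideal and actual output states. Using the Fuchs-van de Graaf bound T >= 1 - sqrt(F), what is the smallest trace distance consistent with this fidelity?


Fuchs-van de Graaf (squared-fidelity convention): 1 - sqrt(F) <= T <= sqrt(1 - F).
Lower bound: T >= 1 - sqrt(F)
sqrt(F) = sqrt(0.395) = 0.6285
T >= 1 - 0.6285
T >= 0.3715

0.3715


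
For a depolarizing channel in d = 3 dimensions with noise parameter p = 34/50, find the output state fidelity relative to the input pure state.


F = (1-p) + p/d
= (1 - 0.6800) + 0.6800/3
= 0.3200 + 0.2267
= 0.5467

0.5467


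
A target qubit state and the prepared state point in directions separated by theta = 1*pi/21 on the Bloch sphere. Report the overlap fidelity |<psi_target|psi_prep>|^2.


For states separated by angle theta on Bloch sphere:
F = cos^2(theta/2)
theta = 1*pi/21 = 0.1496
theta/2 = 0.0748
cos(theta/2) = 0.9972
F = 0.9944

0.9944


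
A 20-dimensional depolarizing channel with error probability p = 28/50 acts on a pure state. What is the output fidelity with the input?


F = (1-p) + p/d
= (1 - 0.5600) + 0.5600/20
= 0.4400 + 0.0280
= 0.4680

0.4680


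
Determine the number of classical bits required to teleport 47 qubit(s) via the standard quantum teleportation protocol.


Quantum teleportation requires 2 classical bits per qubit teleported.
47 qubit(s) -> 2 * 47 = 94 classical bits

94


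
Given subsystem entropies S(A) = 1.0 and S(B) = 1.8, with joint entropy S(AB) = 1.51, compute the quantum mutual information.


I(A:B) = S(A) + S(B) - S(AB)
= 1.0 + 1.8 - 1.51
= 1.2900

1.2900


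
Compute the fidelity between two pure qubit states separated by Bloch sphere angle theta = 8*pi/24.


For states separated by angle theta on Bloch sphere:
F = cos^2(theta/2)
theta = 8*pi/24 = 1.0472
theta/2 = 0.5236
cos(theta/2) = 0.8660
F = 0.7500

0.7500


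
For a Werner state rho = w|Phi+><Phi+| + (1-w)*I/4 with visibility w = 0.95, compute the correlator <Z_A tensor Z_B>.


|Phi+> = (|00> + |11>)/sqrt(2)
For the pure Bell state, <Z_A Z_B> = +1 (Bell-state Pauli correlator).
The maximally-mixed part I/4 has tr(I/4 * P tensor P) = 0 for any traceless Pauli P.
So <Z_A Z_B>_rho = w * (+1) + (1 - w) * 0
= 0.95 * (+1)
= 0.9500

0.9500


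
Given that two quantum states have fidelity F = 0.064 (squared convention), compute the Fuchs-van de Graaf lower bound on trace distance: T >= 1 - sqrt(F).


Fuchs-van de Graaf (squared-fidelity convention): 1 - sqrt(F) <= T <= sqrt(1 - F).
Lower bound: T >= 1 - sqrt(F)
sqrt(F) = sqrt(0.064) = 0.2530
T >= 1 - 0.2530
T >= 0.7470

0.7470


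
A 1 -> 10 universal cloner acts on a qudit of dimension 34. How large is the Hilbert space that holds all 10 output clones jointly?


Output space = H^(tensor 10) where dim(H) = 34
dim = 34^10
= 1156 (after 2 factors)
= 39304 (after 3 factors)
= 1336336 (after 4 factors)
= 45435424 (after 5 factors)
= 1544804416 (after 6 factors)
= 52523350144 (after 7 factors)
= 1785793904896 (after 8 factors)
= 60716992766464 (after 9 factors)
= 2064377754059776 (after 10 factors)
= 2064377754059776

2064377754059776


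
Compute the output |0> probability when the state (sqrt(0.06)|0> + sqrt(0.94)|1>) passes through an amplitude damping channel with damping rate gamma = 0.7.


For amplitude damping with parameter gamma on state sqrt(a)|0> + sqrt(b)|1>:
alpha^2 = 0.06, beta^2 = 0.94
P(|0>) = alpha^2 + gamma * beta^2
= 0.06 + 0.7 * 0.94
= 0.06 + 0.6580
= 0.7180

0.7180


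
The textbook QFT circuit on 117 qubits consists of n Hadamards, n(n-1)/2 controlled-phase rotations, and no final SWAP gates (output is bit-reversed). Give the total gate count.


Hadamard gates: 117
Controlled rotations: n*(n-1)/2 = 117*116/2 = 6786
SWAP gates: 0 (omitted)
Total = 117 + 6786
= 6903

6903


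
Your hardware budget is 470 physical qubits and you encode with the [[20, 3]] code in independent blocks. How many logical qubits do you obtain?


Each code block uses 20 physical qubits for 3 logical qubit(s).
Number of complete blocks = floor(470 / 20) = 23
Logical qubits = 23 * 3
= 69

69


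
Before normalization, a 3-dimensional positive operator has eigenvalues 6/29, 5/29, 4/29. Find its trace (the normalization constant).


tr(M) = sum of eigenvalues
= 6/29 + 5/29 + 4/29
= 15/29
= 0.5172

0.5172


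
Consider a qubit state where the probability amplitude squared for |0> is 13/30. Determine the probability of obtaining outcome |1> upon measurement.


|alpha|^2 = 13/30 = 0.4333
|beta|^2 = 1 - 13/30 = 17/30 = 0.5667
P(|1>) = |beta|^2 = 0.5667

0.5667


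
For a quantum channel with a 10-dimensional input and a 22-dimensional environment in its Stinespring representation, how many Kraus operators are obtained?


Tracing out the environment in an orthonormal basis {|i>_E} gives Kraus operators K_i = <i|_E U |0>_E.
Number of Kraus operators = dim(H_env) = d_env
= 22

22


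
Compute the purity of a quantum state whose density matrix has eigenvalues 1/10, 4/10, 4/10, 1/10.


tr(rho^2) = sum of eigenvalues squared
= (1/10)^2 + (4/10)^2 + (4/10)^2 + (1/10)^2
= (1 + 16 + 16 + 1) / 100
= 34/100
= 0.3400

0.3400


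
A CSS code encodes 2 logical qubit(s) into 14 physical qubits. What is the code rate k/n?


Code rate R = k/n
= 2/14
= 0.1429

0.1429


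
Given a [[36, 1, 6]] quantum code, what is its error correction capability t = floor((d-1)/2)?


Code parameters: [[36, 1, 6]], distance d = 6.
Number of correctable errors = floor((d-1)/2)
= floor((6 - 1)/2)
= floor(5/2)
= 2

2


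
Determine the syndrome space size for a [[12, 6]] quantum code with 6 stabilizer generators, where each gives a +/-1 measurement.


Each stabilizer generator gives a binary (+1 or -1) measurement outcome.
With 6 independent generators:
Total syndromes = 2^6
= 64

64


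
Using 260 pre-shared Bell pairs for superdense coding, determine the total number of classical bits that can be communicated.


Superdense coding allows 2 classical bits per shared entangled pair.
260 pair(s) -> 2 * 260 = 520 classical bits

520


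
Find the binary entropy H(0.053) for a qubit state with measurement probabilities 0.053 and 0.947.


S = -p*log2(p) - (1-p)*log2(1-p)
p = 0.0530, 1-p = 0.9470
= -0.0530 * log2(0.0530) - 0.9470 * log2(0.9470)
= -(-0.2246) - (-0.0744)
= 0.2990

0.2990


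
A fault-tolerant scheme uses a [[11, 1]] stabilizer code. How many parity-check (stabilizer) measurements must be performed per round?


For an [[n,k]] stabilizer code:
Number of stabilizer generators = n - k
= 11 - 1
= 10

10


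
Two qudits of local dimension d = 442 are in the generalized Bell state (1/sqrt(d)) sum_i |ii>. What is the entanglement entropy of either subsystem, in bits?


For a maximally entangled state in d x d:
S = log2(d) = log2(442)
= 8.7879

8.7879


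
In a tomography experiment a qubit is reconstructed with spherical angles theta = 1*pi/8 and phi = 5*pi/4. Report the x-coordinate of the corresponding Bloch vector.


theta = 0.3927, phi = 3.9270
r_x = sin(theta)*cos(phi) = 0.3827 * -0.7071
r_x = -0.2706

-0.2706


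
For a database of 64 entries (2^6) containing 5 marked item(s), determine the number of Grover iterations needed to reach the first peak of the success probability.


After j Grover iterations the success probability is P(j) = sin^2((2j+1)*theta), where sin(theta) = sqrt(k/N).
N = 2^6 = 64, k = 5
sin(theta) = sqrt(k/N) = 0.2795084972
theta = arcsin(sqrt(k/N)) = 0.2832821653 rad
P(j) reaches its first maximum when (2j+1)*theta is as close as possible to pi/2, i.e. j = round(pi/(4*theta) - 1/2).
pi/(4*theta) - 1/2 = 2.2725
(For comparison, the common estimate pi/4 * sqrt(N/k) = 2.8099; the exact maximiser is used here.)
Optimal iterations = 2

2


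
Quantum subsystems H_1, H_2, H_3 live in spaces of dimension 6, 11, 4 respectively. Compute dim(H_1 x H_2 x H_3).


dim(H_1 x H_2 x H_3) = 6 * 11 * 4
= 66 * 4
= 264

264


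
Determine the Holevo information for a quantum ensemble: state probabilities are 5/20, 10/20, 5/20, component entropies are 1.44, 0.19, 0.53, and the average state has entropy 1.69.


chi = S(rho) - sum_i p_i * S(rho_i)
Weighted entropy = 5/20 * 1.44 + 10/20 * 0.19 + 5/20 * 0.53
= 0.5875
chi = 1.69 - 0.5875
= 1.1025

1.1025


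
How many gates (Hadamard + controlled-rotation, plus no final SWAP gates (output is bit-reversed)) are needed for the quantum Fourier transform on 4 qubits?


Hadamard gates: 4
Controlled rotations: n*(n-1)/2 = 4*3/2 = 6
SWAP gates: 0 (omitted)
Total = 4 + 6
= 10

10


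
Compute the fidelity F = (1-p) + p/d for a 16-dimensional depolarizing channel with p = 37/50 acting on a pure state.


F = (1-p) + p/d
= (1 - 0.7400) + 0.7400/16
= 0.2600 + 0.0462
= 0.3063

0.3063


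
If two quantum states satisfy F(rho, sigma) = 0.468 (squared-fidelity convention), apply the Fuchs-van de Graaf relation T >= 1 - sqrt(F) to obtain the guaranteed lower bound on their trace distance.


Fuchs-van de Graaf (squared-fidelity convention): 1 - sqrt(F) <= T <= sqrt(1 - F).
Lower bound: T >= 1 - sqrt(F)
sqrt(F) = sqrt(0.468) = 0.6841
T >= 1 - 0.6841
T >= 0.3159

0.3159


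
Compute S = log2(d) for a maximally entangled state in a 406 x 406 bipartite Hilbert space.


For a maximally entangled state in d x d:
S = log2(d) = log2(406)
= 8.6653

8.6653


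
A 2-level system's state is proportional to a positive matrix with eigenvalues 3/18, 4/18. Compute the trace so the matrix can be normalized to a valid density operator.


tr(M) = sum of eigenvalues
= 3/18 + 4/18
= 7/18
= 0.3889

0.3889


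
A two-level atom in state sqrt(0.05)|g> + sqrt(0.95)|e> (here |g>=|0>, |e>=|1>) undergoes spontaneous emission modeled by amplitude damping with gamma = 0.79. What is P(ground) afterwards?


For amplitude damping with parameter gamma on state sqrt(a)|0> + sqrt(b)|1>:
alpha^2 = 0.05, beta^2 = 0.95
P(|0>) = alpha^2 + gamma * beta^2
= 0.05 + 0.79 * 0.95
= 0.05 + 0.7505
= 0.8005

0.8005


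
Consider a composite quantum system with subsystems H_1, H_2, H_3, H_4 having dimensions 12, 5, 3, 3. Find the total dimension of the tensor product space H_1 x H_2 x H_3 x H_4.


dim(H_1 x H_2 x H_3 x H_4) = 12 * 5 * 3 * 3
= 60 * 3 * 3
= 180 * 3
= 540

540


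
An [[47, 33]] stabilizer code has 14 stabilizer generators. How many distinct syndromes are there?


Each stabilizer generator gives a binary (+1 or -1) measurement outcome.
With 14 independent generators:
Total syndromes = 2^14
= 16384

16384


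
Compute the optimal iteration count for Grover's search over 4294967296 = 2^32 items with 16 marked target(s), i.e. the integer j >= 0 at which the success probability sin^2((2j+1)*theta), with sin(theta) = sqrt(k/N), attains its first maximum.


After j Grover iterations the success probability is P(j) = sin^2((2j+1)*theta), where sin(theta) = sqrt(k/N).
N = 2^32 = 4294967296, k = 16
sin(theta) = sqrt(k/N) = 6.103515625e-05
theta = arcsin(sqrt(k/N)) = 6.103515629e-05 rad
P(j) reaches its first maximum when (2j+1)*theta is as close as possible to pi/2, i.e. j = round(pi/(4*theta) - 1/2).
pi/(4*theta) - 1/2 = 12867.4635
(For comparison, the common estimate pi/4 * sqrt(N/k) = 12867.9635; the exact maximiser is used here.)
Optimal iterations = 12867

12867
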